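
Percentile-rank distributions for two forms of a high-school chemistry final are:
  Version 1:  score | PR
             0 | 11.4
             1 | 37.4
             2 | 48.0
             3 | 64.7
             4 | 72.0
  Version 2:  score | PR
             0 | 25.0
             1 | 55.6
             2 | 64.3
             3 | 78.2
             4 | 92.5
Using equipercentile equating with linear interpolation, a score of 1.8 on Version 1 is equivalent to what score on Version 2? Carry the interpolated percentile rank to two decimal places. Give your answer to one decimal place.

PR of 1.8 on Version 1: 37.4 + (1.8 − 1)/(2 − 1) × (48.0 − 37.4) = 45.88
On Version 2, PR 45.88 falls between score 0 (PR 25.0) and 1 (PR 55.6).
Interpolate: 0 + (45.88 − 25.0)/(55.6 − 25.0) × (1 − 0) = 0.7

0.7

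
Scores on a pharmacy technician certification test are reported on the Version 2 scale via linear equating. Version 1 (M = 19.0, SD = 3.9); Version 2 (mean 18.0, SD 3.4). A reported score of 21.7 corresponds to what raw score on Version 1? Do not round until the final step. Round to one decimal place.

23.2

Invert y = (SD_Y/SD_X)(x − M_X) + M_Y:
x = (SD_X/SD_Y)(y − M_Y) + M_X = (3.9/3.4)(21.7 − 18.0) + 19.0
x = 1.147059 × 3.700 + 19.0 = 23.2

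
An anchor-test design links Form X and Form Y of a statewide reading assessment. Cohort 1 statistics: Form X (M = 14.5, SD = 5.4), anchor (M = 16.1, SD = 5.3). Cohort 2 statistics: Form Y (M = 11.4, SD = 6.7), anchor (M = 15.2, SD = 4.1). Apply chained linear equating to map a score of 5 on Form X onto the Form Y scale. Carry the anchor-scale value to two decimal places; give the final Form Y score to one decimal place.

-2.4

Form X → anchor (Cohort 1): v = (5.3/5.4)(5 − 14.5) + 16.1 = 6.78
anchor → Form Y (Cohort 2): y = (6.7/4.1)(6.78 − 15.2) + 11.4 = -2.4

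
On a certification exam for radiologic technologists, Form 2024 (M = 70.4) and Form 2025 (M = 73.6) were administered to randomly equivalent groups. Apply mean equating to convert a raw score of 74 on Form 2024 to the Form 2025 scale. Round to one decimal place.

Mean equating: y = x + (M_Y − M_X) = 74 + (73.6 − 70.4) = 77.2

77.2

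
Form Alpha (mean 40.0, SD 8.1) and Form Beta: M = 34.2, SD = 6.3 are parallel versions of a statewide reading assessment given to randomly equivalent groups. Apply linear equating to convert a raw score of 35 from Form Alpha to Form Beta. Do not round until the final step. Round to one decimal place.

30.3

Linear equating: y = (SD_Y/SD_X)(x − M_X) + M_Y
y = (6.3/8.1)(35 − 40.0) + 34.2
y = 0.777778 × -5.0 + 34.2 = -3.8889 + 34.2 = 30.3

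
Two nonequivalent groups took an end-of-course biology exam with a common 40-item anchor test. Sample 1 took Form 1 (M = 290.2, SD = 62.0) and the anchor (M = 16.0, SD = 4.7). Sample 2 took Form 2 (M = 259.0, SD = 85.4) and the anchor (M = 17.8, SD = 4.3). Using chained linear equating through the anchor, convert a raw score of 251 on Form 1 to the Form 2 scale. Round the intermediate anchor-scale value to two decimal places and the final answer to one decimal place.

Form 1 → anchor (Sample 1): v = (4.7/62.0)(251 − 290.2) + 16.0 = 13.03
anchor → Form 2 (Sample 2): y = (85.4/4.3)(13.03 − 17.8) + 259.0 = 164.3

164.3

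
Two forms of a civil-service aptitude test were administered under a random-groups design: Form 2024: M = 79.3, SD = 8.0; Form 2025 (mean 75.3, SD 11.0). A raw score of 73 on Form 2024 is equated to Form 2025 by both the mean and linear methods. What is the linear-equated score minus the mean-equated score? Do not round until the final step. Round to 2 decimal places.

Mean-equated: 73 + (75.3 − 79.3) = 69.00
Linear-equated: (11.0/8.0)(73 − 79.3) + 75.3 = 66.638
Difference = 66.638 − 69.00 = -2.36

-2.36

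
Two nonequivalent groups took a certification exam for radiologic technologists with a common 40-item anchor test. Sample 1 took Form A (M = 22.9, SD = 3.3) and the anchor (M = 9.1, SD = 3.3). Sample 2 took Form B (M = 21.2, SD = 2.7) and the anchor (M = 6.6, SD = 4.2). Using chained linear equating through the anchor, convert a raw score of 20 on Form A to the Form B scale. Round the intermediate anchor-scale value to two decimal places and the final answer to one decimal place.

Form A → anchor (Sample 1): v = (3.3/3.3)(20 − 22.9) + 9.1 = 6.20
anchor → Form B (Sample 2): y = (2.7/4.2)(6.20 − 6.6) + 21.2 = 20.9

20.9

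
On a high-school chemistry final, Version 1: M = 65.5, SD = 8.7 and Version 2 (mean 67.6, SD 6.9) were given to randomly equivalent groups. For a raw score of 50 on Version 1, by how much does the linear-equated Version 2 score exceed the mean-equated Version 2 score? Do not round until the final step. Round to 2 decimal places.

3.21

Mean-equated: 50 + (67.6 − 65.5) = 52.10
Linear-equated: (6.9/8.7)(50 − 65.5) + 67.6 = 55.307
Difference = 55.307 − 52.10 = 3.21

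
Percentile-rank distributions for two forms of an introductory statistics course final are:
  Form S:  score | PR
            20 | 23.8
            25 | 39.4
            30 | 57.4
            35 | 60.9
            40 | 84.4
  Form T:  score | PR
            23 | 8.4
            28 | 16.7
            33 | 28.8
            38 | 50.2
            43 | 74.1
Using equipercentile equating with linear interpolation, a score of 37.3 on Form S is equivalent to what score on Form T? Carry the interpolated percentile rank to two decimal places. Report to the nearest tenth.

42.5

PR of 37.3 on Form S: 60.9 + (37.3 − 35)/(40 − 35) × (84.4 − 60.9) = 71.71
On Form T, PR 71.71 falls between score 38 (PR 50.2) and 43 (PR 74.1).
Interpolate: 38 + (71.71 − 50.2)/(74.1 − 50.2) × (43 − 38) = 42.5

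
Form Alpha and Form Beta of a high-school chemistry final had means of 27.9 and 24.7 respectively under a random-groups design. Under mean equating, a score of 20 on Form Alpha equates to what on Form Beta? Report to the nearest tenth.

16.8

Mean equating: y = x + (M_Y − M_X) = 20 + (24.7 − 27.9) = 16.8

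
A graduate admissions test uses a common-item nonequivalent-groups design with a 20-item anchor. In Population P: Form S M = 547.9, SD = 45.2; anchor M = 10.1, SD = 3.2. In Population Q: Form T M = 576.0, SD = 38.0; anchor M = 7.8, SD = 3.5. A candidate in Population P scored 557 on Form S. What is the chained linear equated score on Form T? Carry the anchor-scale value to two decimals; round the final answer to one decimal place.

Form S → anchor (Population P): v = (3.2/45.2)(557 − 547.9) + 10.1 = 10.74
anchor → Form T (Population Q): y = (38.0/3.5)(10.74 − 7.8) + 576.0 = 607.9

607.9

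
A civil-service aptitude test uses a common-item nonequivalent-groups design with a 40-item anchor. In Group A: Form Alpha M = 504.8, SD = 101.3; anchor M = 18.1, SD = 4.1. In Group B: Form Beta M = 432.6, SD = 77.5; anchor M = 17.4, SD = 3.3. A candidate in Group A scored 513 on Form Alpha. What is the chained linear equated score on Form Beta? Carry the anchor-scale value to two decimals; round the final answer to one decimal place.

456.8

Form Alpha → anchor (Group A): v = (4.1/101.3)(513 − 504.8) + 18.1 = 18.43
anchor → Form Beta (Group B): y = (77.5/3.3)(18.43 − 17.4) + 432.6 = 456.8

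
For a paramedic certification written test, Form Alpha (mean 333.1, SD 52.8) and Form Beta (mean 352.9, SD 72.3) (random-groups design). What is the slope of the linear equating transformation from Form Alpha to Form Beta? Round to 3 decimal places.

A = SD_Y / SD_X = 72.3 / 52.8 = 1.369

1.369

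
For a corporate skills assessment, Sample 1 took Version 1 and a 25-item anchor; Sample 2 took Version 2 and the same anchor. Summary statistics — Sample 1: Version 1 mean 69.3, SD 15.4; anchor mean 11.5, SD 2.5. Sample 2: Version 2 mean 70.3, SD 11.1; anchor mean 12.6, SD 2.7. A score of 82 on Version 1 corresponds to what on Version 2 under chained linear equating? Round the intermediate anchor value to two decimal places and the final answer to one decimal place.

74.2

Version 1 → anchor (Sample 1): v = (2.5/15.4)(82 − 69.3) + 11.5 = 13.56
anchor → Version 2 (Sample 2): y = (11.1/2.7)(13.56 − 12.6) + 70.3 = 74.2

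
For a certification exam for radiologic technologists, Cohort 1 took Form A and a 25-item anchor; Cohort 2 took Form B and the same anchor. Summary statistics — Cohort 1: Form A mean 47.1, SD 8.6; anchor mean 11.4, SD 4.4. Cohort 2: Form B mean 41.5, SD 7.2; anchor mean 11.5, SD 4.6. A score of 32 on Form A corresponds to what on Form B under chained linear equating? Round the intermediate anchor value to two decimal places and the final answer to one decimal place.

29.2

Form A → anchor (Cohort 1): v = (4.4/8.6)(32 − 47.1) + 11.4 = 3.67
anchor → Form B (Cohort 2): y = (7.2/4.6)(3.67 − 11.5) + 41.5 = 29.2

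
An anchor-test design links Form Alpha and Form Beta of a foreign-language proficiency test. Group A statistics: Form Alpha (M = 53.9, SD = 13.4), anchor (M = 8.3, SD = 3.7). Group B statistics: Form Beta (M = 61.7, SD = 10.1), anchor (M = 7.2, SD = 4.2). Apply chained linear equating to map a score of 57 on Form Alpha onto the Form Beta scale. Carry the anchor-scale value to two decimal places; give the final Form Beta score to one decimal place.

66.4

Form Alpha → anchor (Group A): v = (3.7/13.4)(57 − 53.9) + 8.3 = 9.16
anchor → Form Beta (Group B): y = (10.1/4.2)(9.16 − 7.2) + 61.7 = 66.4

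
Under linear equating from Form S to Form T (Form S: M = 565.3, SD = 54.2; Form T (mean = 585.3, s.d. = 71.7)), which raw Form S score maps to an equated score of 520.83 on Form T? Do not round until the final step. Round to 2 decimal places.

Invert y = (SD_Y/SD_X)(x − M_X) + M_Y:
x = (SD_X/SD_Y)(y − M_Y) + M_X = (54.2/71.7)(520.83 − 585.3) + 565.3
x = 0.755927 × -64.470 + 565.3 = 516.57

516.57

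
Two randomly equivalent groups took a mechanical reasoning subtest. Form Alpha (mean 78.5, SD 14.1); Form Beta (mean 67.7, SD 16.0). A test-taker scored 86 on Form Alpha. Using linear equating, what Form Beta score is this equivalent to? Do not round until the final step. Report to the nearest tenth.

76.2

Linear equating: y = (SD_Y/SD_X)(x − M_X) + M_Y
y = (16.0/14.1)(86 − 78.5) + 67.7
y = 1.134752 × 7.5 + 67.7 = 8.5106 + 67.7 = 76.2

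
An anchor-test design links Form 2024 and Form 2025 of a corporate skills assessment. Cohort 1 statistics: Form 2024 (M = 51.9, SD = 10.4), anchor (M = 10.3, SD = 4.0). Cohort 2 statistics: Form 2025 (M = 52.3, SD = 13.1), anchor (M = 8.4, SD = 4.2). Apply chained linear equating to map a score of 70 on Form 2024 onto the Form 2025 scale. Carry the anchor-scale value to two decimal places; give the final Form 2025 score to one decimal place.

Form 2024 → anchor (Cohort 1): v = (4.0/10.4)(70 − 51.9) + 10.3 = 17.26
anchor → Form 2025 (Cohort 2): y = (13.1/4.2)(17.26 − 8.4) + 52.3 = 79.9

79.9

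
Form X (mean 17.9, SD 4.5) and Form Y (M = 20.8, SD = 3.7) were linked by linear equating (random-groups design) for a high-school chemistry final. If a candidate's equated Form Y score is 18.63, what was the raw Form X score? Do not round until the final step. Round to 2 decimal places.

Invert y = (SD_Y/SD_X)(x − M_X) + M_Y:
x = (SD_X/SD_Y)(y − M_Y) + M_X = (4.5/3.7)(18.63 − 20.8) + 17.9
x = 1.216216 × -2.170 + 17.9 = 15.26

15.26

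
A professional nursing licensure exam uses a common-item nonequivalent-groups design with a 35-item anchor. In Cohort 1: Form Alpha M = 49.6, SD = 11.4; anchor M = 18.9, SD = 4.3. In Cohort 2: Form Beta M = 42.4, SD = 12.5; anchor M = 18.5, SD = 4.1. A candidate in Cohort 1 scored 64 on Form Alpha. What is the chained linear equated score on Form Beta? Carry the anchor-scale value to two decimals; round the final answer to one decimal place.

Form Alpha → anchor (Cohort 1): v = (4.3/11.4)(64 − 49.6) + 18.9 = 24.33
anchor → Form Beta (Cohort 2): y = (12.5/4.1)(24.33 − 18.5) + 42.4 = 60.2

60.2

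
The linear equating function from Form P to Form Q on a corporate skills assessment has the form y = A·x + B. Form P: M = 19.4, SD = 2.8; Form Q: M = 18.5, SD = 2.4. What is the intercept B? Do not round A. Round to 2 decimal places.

A = SD_Y / SD_X = 2.4 / 2.8 = 0.857143
B = M_Y − A·M_X = 18.5 − 0.857143 × 19.4 = 1.87

1.87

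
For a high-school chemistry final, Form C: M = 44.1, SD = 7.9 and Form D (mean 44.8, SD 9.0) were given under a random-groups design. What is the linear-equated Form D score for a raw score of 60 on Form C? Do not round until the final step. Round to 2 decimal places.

Linear equating: y = (SD_Y/SD_X)(x − M_X) + M_Y
y = (9.0/7.9)(60 − 44.1) + 44.8
y = 1.139241 × 15.9 + 44.8 = 18.1139 + 44.8 = 62.91

62.91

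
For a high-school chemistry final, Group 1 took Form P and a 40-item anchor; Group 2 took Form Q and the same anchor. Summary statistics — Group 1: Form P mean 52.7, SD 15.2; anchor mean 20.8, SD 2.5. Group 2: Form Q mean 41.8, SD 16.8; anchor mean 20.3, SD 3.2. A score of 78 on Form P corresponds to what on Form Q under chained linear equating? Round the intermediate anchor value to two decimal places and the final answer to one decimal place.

66.3

Form P → anchor (Group 1): v = (2.5/15.2)(78 − 52.7) + 20.8 = 24.96
anchor → Form Q (Group 2): y = (16.8/3.2)(24.96 − 20.3) + 41.8 = 66.3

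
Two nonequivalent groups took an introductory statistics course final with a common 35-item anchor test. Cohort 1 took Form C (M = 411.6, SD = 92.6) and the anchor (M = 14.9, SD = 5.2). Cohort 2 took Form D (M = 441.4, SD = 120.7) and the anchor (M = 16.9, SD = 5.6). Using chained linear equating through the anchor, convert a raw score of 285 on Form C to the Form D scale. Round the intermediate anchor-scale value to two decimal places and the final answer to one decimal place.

Form C → anchor (Cohort 1): v = (5.2/92.6)(285 − 411.6) + 14.9 = 7.79
anchor → Form D (Cohort 2): y = (120.7/5.6)(7.79 − 16.9) + 441.4 = 245.0

245.0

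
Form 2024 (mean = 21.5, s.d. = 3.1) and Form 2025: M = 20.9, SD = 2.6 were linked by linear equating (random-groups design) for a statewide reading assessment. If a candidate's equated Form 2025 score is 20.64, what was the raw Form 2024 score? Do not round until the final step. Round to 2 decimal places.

Invert y = (SD_Y/SD_X)(x − M_X) + M_Y:
x = (SD_X/SD_Y)(y − M_Y) + M_X = (3.1/2.6)(20.64 − 20.9) + 21.5
x = 1.192308 × -0.260 + 21.5 = 21.19

21.19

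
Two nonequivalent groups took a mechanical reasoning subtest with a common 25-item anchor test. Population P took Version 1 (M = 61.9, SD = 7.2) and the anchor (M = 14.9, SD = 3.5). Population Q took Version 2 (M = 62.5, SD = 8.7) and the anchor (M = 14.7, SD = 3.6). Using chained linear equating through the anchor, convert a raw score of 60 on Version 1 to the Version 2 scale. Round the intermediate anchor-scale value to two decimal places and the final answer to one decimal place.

60.8

Version 1 → anchor (Population P): v = (3.5/7.2)(60 − 61.9) + 14.9 = 13.98
anchor → Version 2 (Population Q): y = (8.7/3.6)(13.98 − 14.7) + 62.5 = 60.8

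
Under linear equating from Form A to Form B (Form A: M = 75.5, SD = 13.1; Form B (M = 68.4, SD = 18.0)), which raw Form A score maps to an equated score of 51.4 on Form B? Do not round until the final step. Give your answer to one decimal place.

63.1

Invert y = (SD_Y/SD_X)(x − M_X) + M_Y:
x = (SD_X/SD_Y)(y − M_Y) + M_X = (13.1/18.0)(51.4 − 68.4) + 75.5
x = 0.727778 × -17.000 + 75.5 = 63.1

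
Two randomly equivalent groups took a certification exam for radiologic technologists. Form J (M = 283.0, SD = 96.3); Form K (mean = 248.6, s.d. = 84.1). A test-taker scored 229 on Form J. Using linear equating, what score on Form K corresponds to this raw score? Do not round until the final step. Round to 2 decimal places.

Linear equating: y = (SD_Y/SD_X)(x − M_X) + M_Y
y = (84.1/96.3)(229 − 283.0) + 248.6
y = 0.873313 × -54.0 + 248.6 = -47.1589 + 248.6 = 201.44

201.44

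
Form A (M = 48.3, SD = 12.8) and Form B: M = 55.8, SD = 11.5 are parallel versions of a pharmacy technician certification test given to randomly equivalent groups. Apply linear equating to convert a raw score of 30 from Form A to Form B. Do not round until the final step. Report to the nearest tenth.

39.4

Linear equating: y = (SD_Y/SD_X)(x − M_X) + M_Y
y = (11.5/12.8)(30 − 48.3) + 55.8
y = 0.898438 × -18.3 + 55.8 = -16.4414 + 55.8 = 39.4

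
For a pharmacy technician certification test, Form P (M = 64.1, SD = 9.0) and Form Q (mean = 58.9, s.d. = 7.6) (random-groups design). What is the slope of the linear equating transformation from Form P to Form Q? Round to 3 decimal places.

A = SD_Y / SD_X = 7.6 / 9.0 = 0.844

0.844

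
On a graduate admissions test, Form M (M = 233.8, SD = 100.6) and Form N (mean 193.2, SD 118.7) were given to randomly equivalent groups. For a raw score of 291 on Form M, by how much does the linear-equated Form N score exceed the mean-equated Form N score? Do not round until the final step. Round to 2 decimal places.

10.29

Mean-equated: 291 + (193.2 − 233.8) = 250.40
Linear-equated: (118.7/100.6)(291 − 233.8) + 193.2 = 260.691
Difference = 260.691 − 250.40 = 10.29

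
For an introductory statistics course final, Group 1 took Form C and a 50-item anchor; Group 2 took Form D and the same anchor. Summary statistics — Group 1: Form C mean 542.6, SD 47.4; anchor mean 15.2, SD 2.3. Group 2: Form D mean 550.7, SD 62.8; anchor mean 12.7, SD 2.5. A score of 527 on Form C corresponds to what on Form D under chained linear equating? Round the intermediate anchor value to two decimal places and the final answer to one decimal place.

Form C → anchor (Group 1): v = (2.3/47.4)(527 − 542.6) + 15.2 = 14.44
anchor → Form D (Group 2): y = (62.8/2.5)(14.44 − 12.7) + 550.7 = 594.4

594.4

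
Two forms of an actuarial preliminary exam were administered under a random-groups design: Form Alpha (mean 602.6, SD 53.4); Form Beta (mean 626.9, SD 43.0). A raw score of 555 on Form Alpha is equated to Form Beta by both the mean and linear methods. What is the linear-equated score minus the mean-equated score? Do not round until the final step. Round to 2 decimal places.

Mean-equated: 555 + (626.9 − 602.6) = 579.30
Linear-equated: (43.0/53.4)(555 − 602.6) + 626.9 = 588.570
Difference = 588.570 − 579.30 = 9.27

9.27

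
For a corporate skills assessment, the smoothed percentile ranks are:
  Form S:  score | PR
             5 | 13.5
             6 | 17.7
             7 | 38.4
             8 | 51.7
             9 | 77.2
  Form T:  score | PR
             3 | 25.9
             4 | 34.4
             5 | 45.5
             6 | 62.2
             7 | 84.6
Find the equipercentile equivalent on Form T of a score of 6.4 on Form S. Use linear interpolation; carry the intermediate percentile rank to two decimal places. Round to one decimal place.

PR of 6.4 on Form S: 17.7 + (6.4 − 6)/(7 − 6) × (38.4 − 17.7) = 25.98
On Form T, PR 25.98 falls between score 3 (PR 25.9) and 4 (PR 34.4).
Interpolate: 3 + (25.98 − 25.9)/(34.4 − 25.9) × (4 − 3) = 3.0

3.0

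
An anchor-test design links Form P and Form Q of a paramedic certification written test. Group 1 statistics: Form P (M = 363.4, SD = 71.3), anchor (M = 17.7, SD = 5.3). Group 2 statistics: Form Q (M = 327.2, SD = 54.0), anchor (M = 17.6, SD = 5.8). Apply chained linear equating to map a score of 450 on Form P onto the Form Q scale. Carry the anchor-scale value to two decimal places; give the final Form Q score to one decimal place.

388.1

Form P → anchor (Group 1): v = (5.3/71.3)(450 − 363.4) + 17.7 = 24.14
anchor → Form Q (Group 2): y = (54.0/5.8)(24.14 − 17.6) + 327.2 = 388.1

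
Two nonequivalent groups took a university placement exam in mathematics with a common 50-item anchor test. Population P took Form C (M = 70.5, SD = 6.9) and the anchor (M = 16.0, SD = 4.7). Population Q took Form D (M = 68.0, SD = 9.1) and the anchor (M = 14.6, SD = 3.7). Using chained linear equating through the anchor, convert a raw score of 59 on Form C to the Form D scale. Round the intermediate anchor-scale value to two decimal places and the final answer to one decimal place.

52.2

Form C → anchor (Population P): v = (4.7/6.9)(59 − 70.5) + 16.0 = 8.17
anchor → Form D (Population Q): y = (9.1/3.7)(8.17 − 14.6) + 68.0 = 52.2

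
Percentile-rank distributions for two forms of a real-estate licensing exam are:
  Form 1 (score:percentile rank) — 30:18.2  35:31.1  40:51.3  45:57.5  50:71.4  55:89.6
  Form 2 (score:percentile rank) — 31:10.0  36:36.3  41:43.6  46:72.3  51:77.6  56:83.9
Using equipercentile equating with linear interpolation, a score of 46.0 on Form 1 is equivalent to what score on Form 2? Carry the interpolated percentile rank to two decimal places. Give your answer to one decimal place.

43.9

PR of 46.0 on Form 1: 57.5 + (46.0 − 45)/(50 − 45) × (71.4 − 57.5) = 60.28
On Form 2, PR 60.28 falls between score 41 (PR 43.6) and 46 (PR 72.3).
Interpolate: 41 + (60.28 − 43.6)/(72.3 − 43.6) × (46 − 41) = 43.9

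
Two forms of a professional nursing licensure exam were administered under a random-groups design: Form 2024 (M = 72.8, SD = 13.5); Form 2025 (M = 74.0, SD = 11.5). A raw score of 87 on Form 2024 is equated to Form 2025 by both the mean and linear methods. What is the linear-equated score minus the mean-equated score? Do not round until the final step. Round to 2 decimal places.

Mean-equated: 87 + (74.0 − 72.8) = 88.20
Linear-equated: (11.5/13.5)(87 − 72.8) + 74.0 = 86.096
Difference = 86.096 − 88.20 = -2.10

-2.10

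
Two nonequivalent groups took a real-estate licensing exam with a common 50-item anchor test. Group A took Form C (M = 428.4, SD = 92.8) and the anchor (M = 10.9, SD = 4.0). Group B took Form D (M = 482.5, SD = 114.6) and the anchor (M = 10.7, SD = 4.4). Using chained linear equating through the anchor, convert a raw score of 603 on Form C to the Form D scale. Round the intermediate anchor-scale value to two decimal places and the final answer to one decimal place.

683.8

Form C → anchor (Group A): v = (4.0/92.8)(603 − 428.4) + 10.9 = 18.43
anchor → Form D (Group B): y = (114.6/4.4)(18.43 − 10.7) + 482.5 = 683.8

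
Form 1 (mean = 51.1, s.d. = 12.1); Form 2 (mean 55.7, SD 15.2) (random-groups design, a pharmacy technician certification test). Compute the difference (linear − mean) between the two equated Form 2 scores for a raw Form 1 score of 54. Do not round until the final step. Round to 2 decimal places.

0.74

Mean-equated: 54 + (55.7 − 51.1) = 58.60
Linear-equated: (15.2/12.1)(54 − 51.1) + 55.7 = 59.343
Difference = 59.343 − 58.60 = 0.74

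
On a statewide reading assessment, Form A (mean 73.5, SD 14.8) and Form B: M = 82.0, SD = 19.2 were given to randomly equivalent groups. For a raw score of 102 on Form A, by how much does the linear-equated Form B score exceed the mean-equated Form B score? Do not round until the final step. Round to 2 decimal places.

8.47

Mean-equated: 102 + (82.0 − 73.5) = 110.50
Linear-equated: (19.2/14.8)(102 − 73.5) + 82.0 = 118.973
Difference = 118.973 − 110.50 = 8.47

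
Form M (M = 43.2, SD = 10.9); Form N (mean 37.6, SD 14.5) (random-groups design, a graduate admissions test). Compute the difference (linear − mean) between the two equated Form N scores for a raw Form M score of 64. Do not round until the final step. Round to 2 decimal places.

6.87

Mean-equated: 64 + (37.6 − 43.2) = 58.40
Linear-equated: (14.5/10.9)(64 − 43.2) + 37.6 = 65.270
Difference = 65.270 − 58.40 = 6.87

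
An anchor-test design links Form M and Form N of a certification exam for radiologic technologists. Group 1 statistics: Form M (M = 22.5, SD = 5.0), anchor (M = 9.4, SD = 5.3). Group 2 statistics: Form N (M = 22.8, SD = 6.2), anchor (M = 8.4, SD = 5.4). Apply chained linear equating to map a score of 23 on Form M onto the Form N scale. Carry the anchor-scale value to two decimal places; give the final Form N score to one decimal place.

24.6

Form M → anchor (Group 1): v = (5.3/5.0)(23 − 22.5) + 9.4 = 9.93
anchor → Form N (Group 2): y = (6.2/5.4)(9.93 − 8.4) + 22.8 = 24.6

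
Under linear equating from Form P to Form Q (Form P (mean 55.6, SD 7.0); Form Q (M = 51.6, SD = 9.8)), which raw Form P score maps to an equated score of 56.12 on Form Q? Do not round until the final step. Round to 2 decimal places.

58.83

Invert y = (SD_Y/SD_X)(x − M_X) + M_Y:
x = (SD_X/SD_Y)(y − M_Y) + M_X = (7.0/9.8)(56.12 − 51.6) + 55.6
x = 0.714286 × 4.520 + 55.6 = 58.83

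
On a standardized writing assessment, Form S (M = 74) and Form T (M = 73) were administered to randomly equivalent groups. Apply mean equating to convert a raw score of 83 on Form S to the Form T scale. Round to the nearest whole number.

82

Mean equating: y = x + (M_Y − M_X) = 83 + (73 − 74) = 82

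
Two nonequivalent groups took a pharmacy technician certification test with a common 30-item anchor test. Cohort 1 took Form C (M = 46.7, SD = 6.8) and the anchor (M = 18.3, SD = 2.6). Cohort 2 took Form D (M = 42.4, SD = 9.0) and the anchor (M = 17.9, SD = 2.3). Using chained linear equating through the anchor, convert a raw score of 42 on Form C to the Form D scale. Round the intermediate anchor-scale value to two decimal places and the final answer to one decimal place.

Form C → anchor (Cohort 1): v = (2.6/6.8)(42 − 46.7) + 18.3 = 16.50
anchor → Form D (Cohort 2): y = (9.0/2.3)(16.50 − 17.9) + 42.4 = 36.9

36.9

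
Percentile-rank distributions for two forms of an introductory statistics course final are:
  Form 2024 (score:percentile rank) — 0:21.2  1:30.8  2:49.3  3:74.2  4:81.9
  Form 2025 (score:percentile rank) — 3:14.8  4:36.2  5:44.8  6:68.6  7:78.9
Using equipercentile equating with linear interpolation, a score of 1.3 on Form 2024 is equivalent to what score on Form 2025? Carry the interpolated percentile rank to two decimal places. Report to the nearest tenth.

4.0

PR of 1.3 on Form 2024: 30.8 + (1.3 − 1)/(2 − 1) × (49.3 − 30.8) = 36.35
On Form 2025, PR 36.35 falls between score 4 (PR 36.2) and 5 (PR 44.8).
Interpolate: 4 + (36.35 − 36.2)/(44.8 − 36.2) × (5 − 4) = 4.0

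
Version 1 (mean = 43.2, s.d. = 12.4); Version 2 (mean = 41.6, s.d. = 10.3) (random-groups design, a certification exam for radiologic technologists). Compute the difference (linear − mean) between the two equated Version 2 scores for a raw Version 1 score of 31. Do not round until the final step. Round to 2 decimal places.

2.07

Mean-equated: 31 + (41.6 − 43.2) = 29.40
Linear-equated: (10.3/12.4)(31 − 43.2) + 41.6 = 31.466
Difference = 31.466 − 29.40 = 2.07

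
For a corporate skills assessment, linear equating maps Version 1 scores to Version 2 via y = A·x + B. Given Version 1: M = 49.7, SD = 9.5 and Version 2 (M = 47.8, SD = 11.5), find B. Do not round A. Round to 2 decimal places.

A = SD_Y / SD_X = 11.5 / 9.5 = 1.210526
B = M_Y − A·M_X = 47.8 − 1.210526 × 49.7 = -12.36

-12.36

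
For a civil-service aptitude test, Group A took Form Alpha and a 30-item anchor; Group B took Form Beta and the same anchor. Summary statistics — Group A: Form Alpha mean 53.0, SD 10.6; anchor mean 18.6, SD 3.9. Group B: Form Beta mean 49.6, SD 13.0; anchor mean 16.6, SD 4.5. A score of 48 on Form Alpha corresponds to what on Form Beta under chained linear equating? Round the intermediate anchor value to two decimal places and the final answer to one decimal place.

Form Alpha → anchor (Group A): v = (3.9/10.6)(48 − 53.0) + 18.6 = 16.76
anchor → Form Beta (Group B): y = (13.0/4.5)(16.76 − 16.6) + 49.6 = 50.1

50.1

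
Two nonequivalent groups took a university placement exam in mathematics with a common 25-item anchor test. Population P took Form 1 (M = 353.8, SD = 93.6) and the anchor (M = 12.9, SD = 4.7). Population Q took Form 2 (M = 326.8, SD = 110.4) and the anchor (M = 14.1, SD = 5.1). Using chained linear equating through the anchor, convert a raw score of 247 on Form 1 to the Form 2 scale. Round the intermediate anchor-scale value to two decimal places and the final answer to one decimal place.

184.8

Form 1 → anchor (Population P): v = (4.7/93.6)(247 − 353.8) + 12.9 = 7.54
anchor → Form 2 (Population Q): y = (110.4/5.1)(7.54 − 14.1) + 326.8 = 184.8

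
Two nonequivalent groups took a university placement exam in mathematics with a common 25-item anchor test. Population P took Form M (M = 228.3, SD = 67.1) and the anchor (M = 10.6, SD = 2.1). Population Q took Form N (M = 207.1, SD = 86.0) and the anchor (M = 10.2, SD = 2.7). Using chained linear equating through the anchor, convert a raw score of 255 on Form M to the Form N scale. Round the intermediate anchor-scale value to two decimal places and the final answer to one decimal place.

Form M → anchor (Population P): v = (2.1/67.1)(255 − 228.3) + 10.6 = 11.44
anchor → Form N (Population Q): y = (86.0/2.7)(11.44 − 10.2) + 207.1 = 246.6

246.6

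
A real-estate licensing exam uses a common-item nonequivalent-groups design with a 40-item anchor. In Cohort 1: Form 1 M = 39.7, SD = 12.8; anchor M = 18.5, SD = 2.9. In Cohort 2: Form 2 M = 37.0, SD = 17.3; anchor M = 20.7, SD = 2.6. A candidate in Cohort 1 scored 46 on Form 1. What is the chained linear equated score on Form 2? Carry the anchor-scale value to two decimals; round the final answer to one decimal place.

31.9

Form 1 → anchor (Cohort 1): v = (2.9/12.8)(46 − 39.7) + 18.5 = 19.93
anchor → Form 2 (Cohort 2): y = (17.3/2.6)(19.93 − 20.7) + 37.0 = 31.9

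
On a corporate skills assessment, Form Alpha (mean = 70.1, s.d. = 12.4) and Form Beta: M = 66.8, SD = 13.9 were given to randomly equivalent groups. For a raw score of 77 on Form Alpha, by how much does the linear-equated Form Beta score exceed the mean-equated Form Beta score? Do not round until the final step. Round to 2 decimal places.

Mean-equated: 77 + (66.8 − 70.1) = 73.70
Linear-equated: (13.9/12.4)(77 − 70.1) + 66.8 = 74.535
Difference = 74.535 − 73.70 = 0.83

0.83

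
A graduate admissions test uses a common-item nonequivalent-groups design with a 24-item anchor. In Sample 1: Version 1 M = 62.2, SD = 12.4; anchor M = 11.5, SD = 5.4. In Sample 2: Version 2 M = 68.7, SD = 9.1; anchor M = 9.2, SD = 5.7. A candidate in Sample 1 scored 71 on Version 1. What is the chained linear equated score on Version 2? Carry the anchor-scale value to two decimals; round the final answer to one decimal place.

78.5

Version 1 → anchor (Sample 1): v = (5.4/12.4)(71 − 62.2) + 11.5 = 15.33
anchor → Version 2 (Sample 2): y = (9.1/5.7)(15.33 − 9.2) + 68.7 = 78.5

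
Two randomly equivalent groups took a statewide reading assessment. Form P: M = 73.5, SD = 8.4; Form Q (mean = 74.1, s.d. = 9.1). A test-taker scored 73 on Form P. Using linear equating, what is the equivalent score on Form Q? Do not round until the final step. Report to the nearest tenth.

Linear equating: y = (SD_Y/SD_X)(x − M_X) + M_Y
y = (9.1/8.4)(73 − 73.5) + 74.1
y = 1.083333 × -0.5 + 74.1 = -0.5417 + 74.1 = 73.6

73.6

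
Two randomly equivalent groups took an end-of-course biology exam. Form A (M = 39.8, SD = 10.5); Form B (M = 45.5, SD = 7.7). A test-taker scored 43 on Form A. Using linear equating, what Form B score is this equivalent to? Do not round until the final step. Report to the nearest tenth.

47.8

Linear equating: y = (SD_Y/SD_X)(x − M_X) + M_Y
y = (7.7/10.5)(43 − 39.8) + 45.5
y = 0.733333 × 3.2 + 45.5 = 2.3467 + 45.5 = 47.8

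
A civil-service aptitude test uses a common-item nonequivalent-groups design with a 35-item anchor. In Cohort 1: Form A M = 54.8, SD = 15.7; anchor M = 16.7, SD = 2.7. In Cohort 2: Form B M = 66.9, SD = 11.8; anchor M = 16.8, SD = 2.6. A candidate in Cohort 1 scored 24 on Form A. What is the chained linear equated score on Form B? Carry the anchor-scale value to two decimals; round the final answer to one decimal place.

42.4

Form A → anchor (Cohort 1): v = (2.7/15.7)(24 − 54.8) + 16.7 = 11.40
anchor → Form B (Cohort 2): y = (11.8/2.6)(11.40 − 16.8) + 66.9 = 42.4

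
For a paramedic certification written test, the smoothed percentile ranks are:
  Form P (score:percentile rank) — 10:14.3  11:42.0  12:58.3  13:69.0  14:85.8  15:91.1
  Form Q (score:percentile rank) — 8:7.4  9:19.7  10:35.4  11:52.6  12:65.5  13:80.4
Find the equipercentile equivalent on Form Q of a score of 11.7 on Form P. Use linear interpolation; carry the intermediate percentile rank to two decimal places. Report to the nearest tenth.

PR of 11.7 on Form P: 42.0 + (11.7 − 11)/(12 − 11) × (58.3 − 42.0) = 53.41
On Form Q, PR 53.41 falls between score 11 (PR 52.6) and 12 (PR 65.5).
Interpolate: 11 + (53.41 − 52.6)/(65.5 − 52.6) × (12 − 11) = 11.1

11.1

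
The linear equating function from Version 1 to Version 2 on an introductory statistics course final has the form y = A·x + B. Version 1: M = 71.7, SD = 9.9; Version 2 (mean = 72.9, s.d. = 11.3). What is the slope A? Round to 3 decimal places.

1.141

A = SD_Y / SD_X = 11.3 / 9.9 = 1.141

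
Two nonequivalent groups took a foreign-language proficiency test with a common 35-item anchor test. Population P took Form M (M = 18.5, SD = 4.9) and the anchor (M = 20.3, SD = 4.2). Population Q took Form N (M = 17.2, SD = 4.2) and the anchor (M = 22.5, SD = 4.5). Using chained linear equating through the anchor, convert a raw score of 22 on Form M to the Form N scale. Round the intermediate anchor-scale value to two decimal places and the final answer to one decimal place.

Form M → anchor (Population P): v = (4.2/4.9)(22 − 18.5) + 20.3 = 23.30
anchor → Form N (Population Q): y = (4.2/4.5)(23.30 − 22.5) + 17.2 = 17.9

17.9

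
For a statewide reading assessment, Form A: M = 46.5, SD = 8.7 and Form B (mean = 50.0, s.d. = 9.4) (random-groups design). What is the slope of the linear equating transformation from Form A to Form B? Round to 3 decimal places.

1.080

A = SD_Y / SD_X = 9.4 / 8.7 = 1.080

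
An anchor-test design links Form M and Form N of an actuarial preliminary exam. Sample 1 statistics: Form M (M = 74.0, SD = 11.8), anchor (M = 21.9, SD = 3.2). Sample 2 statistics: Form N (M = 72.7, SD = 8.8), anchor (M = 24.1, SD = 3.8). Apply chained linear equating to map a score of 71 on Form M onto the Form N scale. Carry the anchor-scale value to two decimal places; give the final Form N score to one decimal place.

65.7

Form M → anchor (Sample 1): v = (3.2/11.8)(71 − 74.0) + 21.9 = 21.09
anchor → Form N (Sample 2): y = (8.8/3.8)(21.09 − 24.1) + 72.7 = 65.7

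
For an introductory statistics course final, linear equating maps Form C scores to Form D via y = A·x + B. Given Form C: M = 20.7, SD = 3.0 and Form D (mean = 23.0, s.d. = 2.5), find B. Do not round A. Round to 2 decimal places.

5.75

A = SD_Y / SD_X = 2.5 / 3.0 = 0.833333
B = M_Y − A·M_X = 23.0 − 0.833333 × 20.7 = 5.75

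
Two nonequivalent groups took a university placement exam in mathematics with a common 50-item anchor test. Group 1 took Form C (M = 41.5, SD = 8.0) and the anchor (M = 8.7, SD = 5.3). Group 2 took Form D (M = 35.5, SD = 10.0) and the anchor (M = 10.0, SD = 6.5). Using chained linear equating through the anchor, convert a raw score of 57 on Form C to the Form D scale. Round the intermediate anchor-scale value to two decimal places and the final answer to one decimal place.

Form C → anchor (Group 1): v = (5.3/8.0)(57 − 41.5) + 8.7 = 18.97
anchor → Form D (Group 2): y = (10.0/6.5)(18.97 − 10.0) + 35.5 = 49.3

49.3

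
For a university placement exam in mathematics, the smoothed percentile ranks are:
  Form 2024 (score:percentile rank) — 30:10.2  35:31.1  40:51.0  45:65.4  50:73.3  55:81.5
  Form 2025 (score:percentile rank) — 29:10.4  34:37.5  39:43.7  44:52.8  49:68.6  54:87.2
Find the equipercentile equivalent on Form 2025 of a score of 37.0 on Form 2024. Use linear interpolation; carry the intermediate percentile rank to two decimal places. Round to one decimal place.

35.3

PR of 37.0 on Form 2024: 31.1 + (37.0 − 35)/(40 − 35) × (51.0 − 31.1) = 39.06
On Form 2025, PR 39.06 falls between score 34 (PR 37.5) and 39 (PR 43.7).
Interpolate: 34 + (39.06 − 37.5)/(43.7 − 37.5) × (39 − 34) = 35.3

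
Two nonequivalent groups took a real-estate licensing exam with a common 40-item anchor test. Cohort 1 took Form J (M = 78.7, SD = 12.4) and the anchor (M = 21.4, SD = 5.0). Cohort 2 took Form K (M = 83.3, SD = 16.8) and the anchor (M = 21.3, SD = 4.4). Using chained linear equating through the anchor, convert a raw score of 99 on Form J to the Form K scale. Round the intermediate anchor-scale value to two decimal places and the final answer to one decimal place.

115.0

Form J → anchor (Cohort 1): v = (5.0/12.4)(99 − 78.7) + 21.4 = 29.59
anchor → Form K (Cohort 2): y = (16.8/4.4)(29.59 − 21.3) + 83.3 = 115.0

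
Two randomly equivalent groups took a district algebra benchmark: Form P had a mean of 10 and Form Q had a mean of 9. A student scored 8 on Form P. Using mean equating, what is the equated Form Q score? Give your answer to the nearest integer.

7

Mean equating: y = x + (M_Y − M_X) = 8 + (9 − 10) = 7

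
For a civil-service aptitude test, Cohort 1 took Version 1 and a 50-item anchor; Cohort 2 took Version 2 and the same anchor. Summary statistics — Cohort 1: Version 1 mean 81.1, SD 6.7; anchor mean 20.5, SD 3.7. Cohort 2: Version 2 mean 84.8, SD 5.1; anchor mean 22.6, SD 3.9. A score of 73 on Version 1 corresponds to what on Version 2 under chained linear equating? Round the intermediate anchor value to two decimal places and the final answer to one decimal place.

Version 1 → anchor (Cohort 1): v = (3.7/6.7)(73 − 81.1) + 20.5 = 16.03
anchor → Version 2 (Cohort 2): y = (5.1/3.9)(16.03 − 22.6) + 84.8 = 76.2

76.2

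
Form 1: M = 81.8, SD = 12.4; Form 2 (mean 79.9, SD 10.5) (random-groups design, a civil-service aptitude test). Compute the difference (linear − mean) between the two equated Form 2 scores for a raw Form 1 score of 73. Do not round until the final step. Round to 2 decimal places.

1.35

Mean-equated: 73 + (79.9 − 81.8) = 71.10
Linear-equated: (10.5/12.4)(73 − 81.8) + 79.9 = 72.448
Difference = 72.448 − 71.10 = 1.35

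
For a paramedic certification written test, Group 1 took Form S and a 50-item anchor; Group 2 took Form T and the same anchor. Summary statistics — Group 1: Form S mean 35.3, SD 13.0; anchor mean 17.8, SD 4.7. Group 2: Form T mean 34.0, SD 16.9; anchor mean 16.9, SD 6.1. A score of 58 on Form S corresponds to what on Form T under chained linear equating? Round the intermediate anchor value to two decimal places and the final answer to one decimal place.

59.2

Form S → anchor (Group 1): v = (4.7/13.0)(58 − 35.3) + 17.8 = 26.01
anchor → Form T (Group 2): y = (16.9/6.1)(26.01 − 16.9) + 34.0 = 59.2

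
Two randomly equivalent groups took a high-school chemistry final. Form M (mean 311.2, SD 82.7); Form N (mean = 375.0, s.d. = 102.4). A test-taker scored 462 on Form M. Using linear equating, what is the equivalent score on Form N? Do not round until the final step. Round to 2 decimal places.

561.72

Linear equating: y = (SD_Y/SD_X)(x − M_X) + M_Y
y = (102.4/82.7)(462 − 311.2) + 375.0
y = 1.238210 × 150.8 + 375.0 = 186.7221 + 375.0 = 561.72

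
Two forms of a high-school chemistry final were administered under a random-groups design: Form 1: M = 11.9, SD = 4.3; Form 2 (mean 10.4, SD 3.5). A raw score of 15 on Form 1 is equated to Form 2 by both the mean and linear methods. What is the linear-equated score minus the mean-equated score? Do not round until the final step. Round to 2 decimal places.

Mean-equated: 15 + (10.4 − 11.9) = 13.50
Linear-equated: (3.5/4.3)(15 − 11.9) + 10.4 = 12.923
Difference = 12.923 − 13.50 = -0.58

-0.58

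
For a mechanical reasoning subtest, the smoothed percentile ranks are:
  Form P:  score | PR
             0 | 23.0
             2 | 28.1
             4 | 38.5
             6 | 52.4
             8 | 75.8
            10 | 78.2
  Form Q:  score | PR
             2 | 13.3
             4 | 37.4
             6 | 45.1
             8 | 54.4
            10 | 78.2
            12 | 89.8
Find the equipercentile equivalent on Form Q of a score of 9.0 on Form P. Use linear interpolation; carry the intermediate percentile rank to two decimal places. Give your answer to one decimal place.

9.9

PR of 9.0 on Form P: 75.8 + (9.0 − 8)/(10 − 8) × (78.2 − 75.8) = 77.00
On Form Q, PR 77.00 falls between score 8 (PR 54.4) and 10 (PR 78.2).
Interpolate: 8 + (77.00 − 54.4)/(78.2 − 54.4) × (10 − 8) = 9.9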